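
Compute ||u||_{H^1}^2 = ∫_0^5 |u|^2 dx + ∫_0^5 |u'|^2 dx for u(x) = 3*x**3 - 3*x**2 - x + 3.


||u||_{H^1}^2 = 1955375/21

The H^1 norm (squared) on an interval (0, L) is
  ||u||_{H^1}^2 = ∫_0^L u(x)^2 dx + ∫_0^L u'(x)^2 dx.
Compute u'(x) = 9*x**2 - 6*x - 1.
Then u(x)^2 = 9*x**6 - 18*x**5 + 3*x**4 + 24*x**3 - 17*x**2 - 6*x + 9 and u'(x)^2 = 81*x**4 - 108*x**3 + 18*x**2 + 12*x + 1.
Integrate each monomial from 0 to 5 using ∫_0^5 c·x^n dx = c·5^(n+1)/(n+1):
  ∫_0^5 u(x)^2 dx = ∫_0^5 (9*x^6 - 18*x^5 + 3*x^4 + 24*x^3 - 17*x^2 - 6*x + 9) dx. Term by term:
    ∫_0^5 9*x^6 dx = 703125/7;  ∫_0^5 -18*x^5 dx = -46875;  ∫_0^5 3*x^4 dx = 1875;
    ∫_0^5 24*x^3 dx = 3750;  ∫_0^5 -17*x^2 dx = -2125/3;  ∫_0^5 -6*x dx = -75;
    ∫_0^5 9 dx = 45.
  Sum: 703125/7 − 46875 + 1875 + 3750 − 2125/3 − 75 + 45 = 1227620/21.
  ∫_0^5 u'(x)^2 dx = ∫_0^5 (81*x^4 - 108*x^3 + 18*x^2 + 12*x + 1) dx. Term by term:
    ∫_0^5 81*x^4 dx = 50625;  ∫_0^5 -108*x^3 dx = -16875;  ∫_0^5 18*x^2 dx = 750;
    ∫_0^5 12*x dx = 150;  ∫_0^5 1 dx = 5.
  Sum: 50625 − 16875 + 750 + 150 + 5 = 34655.
Adding: ||u||_{H^1}^2 = 1227620/21 + 34655 = 1955375/21.


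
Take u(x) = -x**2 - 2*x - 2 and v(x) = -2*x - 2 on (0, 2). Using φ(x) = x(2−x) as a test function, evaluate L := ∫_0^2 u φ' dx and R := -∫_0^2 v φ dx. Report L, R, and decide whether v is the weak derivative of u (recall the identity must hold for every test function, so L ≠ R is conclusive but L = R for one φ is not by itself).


LHS = 16/3, RHS = 16/3. Yes, v = u' weakly.

u(x) = -x**2 - 2*x - 2, classical derivative u'(x) = -2*x - 2.
φ(x) = x(2−x), so φ'(x) = 2 - 2*x.
Note φ(0) = φ(2) = 0, so the boundary term u·φ vanishes.
LHS = ∫_0^2 u(x) φ'(x) dx = ∫_0^2 (2*x^3 + 2*x^2 - 4) dx. Term by term:
  ∫_0^2 2*x^3 dx = 8;  ∫_0^2 2*x^2 dx = 16/3;  ∫_0^2 -4 dx = -8.
Sum: 8 + 16/3 − 8 = 16/3.
So LHS = 16/3.
∫_0^2 v(x) φ(x) dx = ∫_0^2 (2*x^3 - 2*x^2 - 4*x) dx. Term by term:
  ∫_0^2 2*x^3 dx = 8;  ∫_0^2 -2*x^2 dx = -16/3;  ∫_0^2 -4*x dx = -8.
Sum: 8 − 16/3 − 8 = -16/3.
So RHS = -∫_0^2 v(x) φ(x) dx = 16/3.
LHS = RHS, so the identity holds for this test φ.
Moreover u is smooth here and v(x) = u'(x) = -2*x - 2 pointwise, so the identity holds for every test function. Hence v is the weak derivative of u.


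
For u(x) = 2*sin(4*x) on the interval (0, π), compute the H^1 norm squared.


||u||_{H^1(0,π)}^2 = 34*π

u'(x) = 8*cos(4*x).
Expand u² and (u')² and integrate term by term on (0, π), using: for integers n ≥ 1, ∫_0^π sin²(nx) dx = ∫_0^π cos²(nx) dx = π/2; for n ≠ n', ∫_0^π sin(nx)sin(n'x) dx = ∫_0^π cos(nx)cos(n'x) dx = 0; and by product-to-sum, ∫_0^π sin(nx)cos(n'x) dx = ½∫_0^π [sin((n+n')x) + sin((n−n')x)] dx, which is 0 when n+n' is even and 2n/(n²−n'²) when n+n' is odd (it need not vanish on (0, π)).
  u² squared terms: (2)²·∫sin(4x)² dx = 4·π/2 = 2*π.
  So ∫_0^π u² dx = 2*π.
  (u')² squared terms: (8)²·∫cos(4x)² dx = 64·π/2 = 32*π.
  So ∫_0^π (u')² dx = 32*π.
||u||_{H^1}^2 = (2*π) + (32*π) = 34*π.


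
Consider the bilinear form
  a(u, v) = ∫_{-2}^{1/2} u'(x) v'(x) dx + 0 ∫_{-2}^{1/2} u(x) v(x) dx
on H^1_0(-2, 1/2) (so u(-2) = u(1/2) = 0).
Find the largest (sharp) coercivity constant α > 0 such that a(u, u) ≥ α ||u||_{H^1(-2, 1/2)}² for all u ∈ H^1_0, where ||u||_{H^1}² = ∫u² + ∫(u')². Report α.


α = 4*π^2/(25 + 4*π^2)

Coercivity of a(·,·) on H^1_0(-2, 1/2) means a(u, u) ≥ α ||u||_{H^1}² for every u ∈ H^1_0.
The interval has length L = 5/2, and Poincaré/coercivity depend only on L. Here a(u, u) = ∫(u')² + (0)·∫u².
Here c = 0, so a(u,u) = ∫(u')² alone. The condition a(u,u) ≥ α||u||_{H^1}² reads (1−α)∫(u')² ≥ (α−c)∫u². Any admissible α is ≤ 1 (rapidly oscillating u have ∫u²/∫(u')² → 0), and α = 1 would force 0 ≥ (1−c)∫u², impossible since c < 1; so 1−α > 0. By the sharp Poincaré inequality on H^1_0 of an interval of length L, ∫(u')² ≥ (π/L)²∫u² with equality for the first sine mode sin(π(x−x₀)/L) (x₀ the left endpoint), so the inequality holds for all u iff (1−α)(π/L)² ≥ α − c, i.e. α ≤ ((π/L)² + c)/((π/L)² + 1) = (1 + c(L/π)²)/(1 + (L/π)²). (Direct route, valid since c ≤ 0: Poincaré gives c∫u² ≥ c(L/π)²∫(u')², so a(u,u) ≥ (1 + c(L/π)²)∫(u')², while ||u||_{H^1}² ≤ (1 + (L/π)²)∫(u')²; dividing yields the same α.) With (π/L)² = 4*π^2/25 and c = 0, the largest admissible constant is α = ((π/L)² + c)/((π/L)² + 1).
Simplifying, α = 4*π^2/(25 + 4*π^2).


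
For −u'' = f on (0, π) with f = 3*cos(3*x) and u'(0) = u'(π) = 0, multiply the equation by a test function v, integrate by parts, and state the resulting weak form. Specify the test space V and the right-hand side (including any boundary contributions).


V = H^1(0, π) (no boundary constraint on v; u is determined up to an additive constant); weak form: ∫_0^π u'v' dx = ∫_0^π (3*cos(3*x)) v dx for all v ∈ V.

Multiply both sides by a test function v and integrate from 0 to π:
  ∫_0^π −u''(x) v(x) dx = ∫_0^π f(x) v(x) dx.
Integrate the LHS by parts once:
  ∫_0^π −u'' v dx = −[u'(x) v(x)]_0^π + ∫_0^π u'(x) v'(x) dx.
Thus ∫_0^π u'(x) v'(x) dx = ∫_0^π f(x) v(x) dx + [u'(x) v(x)]_0^π.
Choose V so that boundary terms are either known or forced to vanish.
u has homogeneous Neumann: u'(0) = u'(π) = 0. So [u' v]_0^π = 0·v(π) − 0·v(0) = 0 for any v; take V = H^1(0, π).
Weak formulation: find u (satisfying any essential BC) such that ∫_0^π u'(x) v'(x) dx = ∫_0^π f v dx for all v ∈ V (homogeneous Neumann, so boundary terms vanish).
Substituting f(x) = 3*cos(3*x), the right-hand side is ∫_0^π (3*cos(3*x)) v dx.
Compatibility check (pure Neumann): taking v ≡ 1 ∈ V gives 0 = ∫_0^π f dx + (0) − (0), i.e. ∫_0^π f dx must equal u'(0) − u'(π) = 0. Indeed ∫_0^π (3*cos(3*x)) dx = 0, so the data are compatible. The solution is then unique only up to an additive constant (fix it e.g. by requiring ∫_0^π u dx = 0).


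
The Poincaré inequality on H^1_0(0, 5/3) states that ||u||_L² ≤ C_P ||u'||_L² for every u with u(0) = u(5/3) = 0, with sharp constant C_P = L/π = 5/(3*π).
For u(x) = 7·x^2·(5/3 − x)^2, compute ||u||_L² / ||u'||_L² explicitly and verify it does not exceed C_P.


||u||_L² / ||u'||_L² = 5*sqrt(3)/18 < C_P = 5/(3*π).

u(x) = 7·x^2·(5/3 − x)^2, so u'(x) = 14*x*(3*x - 5)*(6*x - 5)/9.
u(x) = 7·x^2·(5/3 − x)^2 vanishes at x = 0 and x = 5/3, so u ∈ H^1_0(0, 5/3). Differentiate via the product rule and integrate the resulting polynomials term by term.
  ∫_0^5/3 u² dx = ∫_0^5/3 (49*x^8 - 980*x^7/3 + 2450*x^6/3 - 24500*x^5/27 + 30625*x^4/81) dx. Term by term:
    ∫_0^5/3 49*x^8 dx = 95703125/177147;  ∫_0^5/3 -980*x^7/3 dx = -95703125/39366;  ∫_0^5/3 2450*x^6/3 dx = 27343750/6561;
    ∫_0^5/3 -24500*x^5/27 dx = -191406250/59049;  ∫_0^5/3 30625*x^4/81 dx = 19140625/19683.
  Sum: 95703125/177147 − 95703125/39366 + 27343750/6561 − 191406250/59049 + 19140625/19683 = 2734375/354294.
  ∫_0^5/3 (u')² dx = ∫_0^5/3 (784*x^6 - 3920*x^5 + 63700*x^4/9 - 49000*x^3/9 + 122500*x^2/81) dx. Term by term:
    ∫_0^5/3 784*x^6 dx = 8750000/2187;  ∫_0^5/3 -3920*x^5 dx = -30625000/2187;  ∫_0^5/3 63700*x^4/9 dx = 39812500/2187;
    ∫_0^5/3 -49000*x^3/9 dx = -7656250/729;  ∫_0^5/3 122500*x^2/81 dx = 15312500/6561.
  Sum: 8750000/2187 − 30625000/2187 + 39812500/2187 − 7656250/729 + 15312500/6561 = 218750/6561.
∫_0^5/3 u² dx = 2734375/354294, so ||u||_L² = 625*sqrt(42)/1458.
∫_0^5/3 (u')² dx = 218750/6561, so ||u'||_L² = 125*sqrt(14)/81.
Ratio ||u||_L² / ||u'||_L² = 5*sqrt(3)/18.
Sharp Poincaré constant on H^1_0(0, 5/3) is C_P = L/π = 5/(3*π), achieved by sin(3*π/5·x).
A polynomial bump cannot attain the sharp Poincaré constant (only the first sine eigenfunction does), so the ratio is strictly less than C_P, consistent with ||u||_L² ≤ C_P ||u'||_L².


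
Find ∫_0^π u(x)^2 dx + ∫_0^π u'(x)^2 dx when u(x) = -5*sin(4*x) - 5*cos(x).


||u||_{H^1(0,π)}^2 = 160/3 + 475*π/2

u'(x) = 5*sin(x) - 20*cos(4*x).
Expand u² and (u')² and integrate term by term on (0, π), using: for integers n ≥ 1, ∫_0^π sin²(nx) dx = ∫_0^π cos²(nx) dx = π/2; for n ≠ n', ∫_0^π sin(nx)sin(n'x) dx = ∫_0^π cos(nx)cos(n'x) dx = 0; and by product-to-sum, ∫_0^π sin(nx)cos(n'x) dx = ½∫_0^π [sin((n+n')x) + sin((n−n')x)] dx, which is 0 when n+n' is even and 2n/(n²−n'²) when n+n' is odd (it need not vanish on (0, π)).
  u² squared terms: (-5)²·∫cos(x)² dx = 25·π/2 = 25*π/2;  (-5)²·∫sin(4x)² dx = 25·π/2 = 25*π/2.
  u² cross terms: 2·(-5)·(-5)·∫cos(x)·sin(4x) dx = 50·(8/15) = 80/3.
  So ∫_0^π u² dx = 25*π/2 + 25*π/2 + 80/3 = 80/3 + 25*π.
  (u')² squared terms: (-20)²·∫cos(4x)² dx = 400·π/2 = 200*π;  (5)²·∫sin(x)² dx = 25·π/2 = 25*π/2.
  (u')² cross terms: 2·(-20)·(5)·∫cos(4x)·sin(x) dx = -200·(-2/15) = 80/3.
  So ∫_0^π (u')² dx = 200*π + 25*π/2 + 80/3 = 80/3 + 425*π/2.
||u||_{H^1}^2 = (80/3 + 25*π) + (80/3 + 425*π/2) = 160/3 + 475*π/2.


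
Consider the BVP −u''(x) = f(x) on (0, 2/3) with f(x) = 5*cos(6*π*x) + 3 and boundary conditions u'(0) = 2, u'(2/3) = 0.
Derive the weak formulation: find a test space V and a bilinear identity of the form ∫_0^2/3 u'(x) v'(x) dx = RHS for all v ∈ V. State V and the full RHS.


V = H^1(0, 2/3) (v unrestricted at boundary; u is determined up to an additive constant); weak form: ∫_0^2/3 u'v' dx = ∫_0^2/3 (5*cos(6*π*x) + 3) v dx − 2·v(0) for all v ∈ V.

Multiply both sides by a test function v and integrate from 0 to 2/3:
  ∫_0^2/3 −u''(x) v(x) dx = ∫_0^2/3 f(x) v(x) dx.
Integrate the LHS by parts once:
  ∫_0^2/3 −u'' v dx = −[u'(x) v(x)]_0^2/3 + ∫_0^2/3 u'(x) v'(x) dx.
Thus ∫_0^2/3 u'(x) v'(x) dx = ∫_0^2/3 f(x) v(x) dx + [u'(x) v(x)]_0^2/3.
Choose V so that boundary terms are either known or forced to vanish.
u has inhomogeneous Neumann u'(0) = 2, u'(2/3) = 0. [u' v]_0^2/3 = (0)·v(2/3) − (2)·v(0) = − 2·v(0). Take V = H^1(0, 2/3); boundary term becomes part of RHS.
Weak formulation: find u (satisfying any essential BC) such that ∫_0^2/3 u'(x) v'(x) dx = ∫_0^2/3 f v dx − 2·v(0) for all v ∈ V (Neumann data are natural BCs: they enter the RHS as boundary terms).
Substituting f(x) = 5*cos(6*π*x) + 3, the right-hand side is ∫_0^2/3 (5*cos(6*π*x) + 3) v dx − 2·v(0).
Compatibility check (pure Neumann): taking v ≡ 1 ∈ V gives 0 = ∫_0^2/3 f dx + (0) − (2), i.e. ∫_0^2/3 f dx must equal u'(0) − u'(2/3) = 2. Indeed ∫_0^2/3 (5*cos(6*π*x) + 3) dx = 2, so the data are compatible. The solution is then unique only up to an additive constant (fix it e.g. by requiring ∫_0^2/3 u dx = 0).


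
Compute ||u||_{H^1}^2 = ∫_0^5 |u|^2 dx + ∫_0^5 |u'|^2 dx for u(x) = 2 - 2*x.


||u||_{H^1}^2 = 320/3

The H^1 norm (squared) on an interval (0, L) is
  ||u||_{H^1}^2 = ∫_0^L u(x)^2 dx + ∫_0^L u'(x)^2 dx.
Compute u'(x) = -2.
Then u(x)^2 = 4*x**2 - 8*x + 4 and u'(x)^2 = 4.
Integrate each monomial from 0 to 5 using ∫_0^5 c·x^n dx = c·5^(n+1)/(n+1):
  ∫_0^5 u(x)^2 dx = ∫_0^5 (4*x^2 - 8*x + 4) dx. Term by term:
    ∫_0^5 4*x^2 dx = 500/3;  ∫_0^5 -8*x dx = -100;  ∫_0^5 4 dx = 20.
  Sum: 500/3 − 100 + 20 = 260/3.
  ∫_0^5 u'(x)^2 dx = ∫_0^5 (4) dx. Term by term:
    ∫_0^5 4 dx = 20.
Adding: ||u||_{H^1}^2 = 260/3 + 20 = 320/3.


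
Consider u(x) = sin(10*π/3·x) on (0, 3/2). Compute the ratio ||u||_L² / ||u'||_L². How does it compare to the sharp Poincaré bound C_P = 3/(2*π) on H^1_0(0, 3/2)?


||u||_L² / ||u'||_L² = 3/(10*π) < C_P = 3/(2*π).

u(x) = sin(10*π/3·x), so u'(x) = 10*π*cos(10*π*x/3)/3.
Writing u(x) = A·sin(kπx/L) with A = 1 and k = 5, use ∫_0^L sin²(kπx/L) dx = L/2 and ∫_0^L cos²(kπx/L) dx = L/2.
u² = 1·sin²(10*π/3·x) and (u')² = 100*π^2/9·cos²(10*π/3·x), and each of sin², cos² integrates to L/2 = 3/4 over (0, 3/2).
∫_0^3/2 u² dx = 3/4, so ||u||_L² = sqrt(3)/2.
∫_0^3/2 (u')² dx = 25*π^2/3, so ||u'||_L² = 5*sqrt(3)*π/3.
Ratio ||u||_L² / ||u'||_L² = 3/(10*π).
Sharp Poincaré constant on H^1_0(0, 3/2) is C_P = L/π = 3/(2*π), achieved by sin(2*π/3·x).
This is the k = 5 harmonic; the ratio L/(kπ) is strictly less than C_P = L/π, consistent with the sharp inequality ||u||_L² ≤ C_P ||u'||_L².


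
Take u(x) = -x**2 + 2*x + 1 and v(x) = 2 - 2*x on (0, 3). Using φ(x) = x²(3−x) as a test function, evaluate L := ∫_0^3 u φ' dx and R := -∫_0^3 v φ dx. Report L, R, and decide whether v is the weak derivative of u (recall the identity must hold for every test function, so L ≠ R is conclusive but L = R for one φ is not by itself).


LHS = 54/5, RHS = 54/5. Yes, v = u' weakly.

u(x) = -x**2 + 2*x + 1, classical derivative u'(x) = 2 - 2*x.
φ(x) = x²(3−x), so φ'(x) = 3*x*(2 - x).
Note φ(0) = φ(3) = 0, so the boundary term u·φ vanishes.
LHS = ∫_0^3 u(x) φ'(x) dx = ∫_0^3 (3*x^4 - 12*x^3 + 9*x^2 + 6*x) dx. Term by term:
  ∫_0^3 3*x^4 dx = 729/5;  ∫_0^3 -12*x^3 dx = -243;  ∫_0^3 9*x^2 dx = 81;
  ∫_0^3 6*x dx = 27.
Sum: 729/5 − 243 + 81 + 27 = 54/5.
So LHS = 54/5.
∫_0^3 v(x) φ(x) dx = ∫_0^3 (2*x^4 - 8*x^3 + 6*x^2) dx. Term by term:
  ∫_0^3 2*x^4 dx = 486/5;  ∫_0^3 -8*x^3 dx = -162;  ∫_0^3 6*x^2 dx = 54.
Sum: 486/5 − 162 + 54 = -54/5.
So RHS = -∫_0^3 v(x) φ(x) dx = 54/5.
LHS = RHS, so the identity holds for this test φ.
Moreover u is smooth here and v(x) = u'(x) = 2 - 2*x pointwise, so the identity holds for every test function. Hence v is the weak derivative of u.


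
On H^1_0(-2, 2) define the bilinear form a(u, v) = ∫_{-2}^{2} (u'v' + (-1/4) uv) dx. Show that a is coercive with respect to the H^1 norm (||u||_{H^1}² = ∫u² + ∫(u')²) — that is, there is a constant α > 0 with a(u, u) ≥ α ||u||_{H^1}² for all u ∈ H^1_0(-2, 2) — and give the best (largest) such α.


α = (-4 + π^2)/(π^2 + 16)

Coercivity of a(·,·) on H^1_0(-2, 2) means a(u, u) ≥ α ||u||_{H^1}² for every u ∈ H^1_0.
The interval has length L = 4, and Poincaré/coercivity depend only on L. Here a(u, u) = ∫(u')² + (-1/4)·∫u².
Here c = -1/4 < 0 with |c| < (π/L)² = π^2/16, so coercivity still holds. The condition a(u,u) ≥ α||u||_{H^1}² reads (1−α)∫(u')² ≥ (α−c)∫u². Any admissible α is ≤ 1 (rapidly oscillating u have ∫u²/∫(u')² → 0), and α = 1 would force 0 ≥ (1−c)∫u², impossible since c < 1; so 1−α > 0. By the sharp Poincaré inequality on H^1_0 of an interval of length L, ∫(u')² ≥ (π/L)²∫u² with equality for the first sine mode sin(π(x−x₀)/L) (x₀ the left endpoint), so the inequality holds for all u iff (1−α)(π/L)² ≥ α − c, i.e. α ≤ ((π/L)² + c)/((π/L)² + 1) = (1 + c(L/π)²)/(1 + (L/π)²). (Direct route, valid since c ≤ 0: Poincaré gives c∫u² ≥ c(L/π)²∫(u')², so a(u,u) ≥ (1 + c(L/π)²)∫(u')², while ||u||_{H^1}² ≤ (1 + (L/π)²)∫(u')²; dividing yields the same α.) With (π/L)² = π^2/16 and c = -1/4, the largest admissible constant is α = ((π/L)² + c)/((π/L)² + 1).
Simplifying, α = (-4 + π^2)/(π^2 + 16).


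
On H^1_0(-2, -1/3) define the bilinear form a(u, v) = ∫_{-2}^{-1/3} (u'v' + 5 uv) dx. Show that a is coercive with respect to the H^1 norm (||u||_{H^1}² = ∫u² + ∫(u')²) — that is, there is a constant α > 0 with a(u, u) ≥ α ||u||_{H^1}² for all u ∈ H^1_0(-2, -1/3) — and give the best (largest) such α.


α = 1

Coercivity of a(·,·) on H^1_0(-2, -1/3) means a(u, u) ≥ α ||u||_{H^1}² for every u ∈ H^1_0.
The interval has length L = 5/3, and Poincaré/coercivity depend only on L. Here a(u, u) = ∫(u')² + (5)·∫u².
Here c = 5 ≥ 1, so a(u,u) = ∫(u')² + c∫u² ≥ ∫(u')² + ∫u² = ||u||_{H^1}², i.e. α = 1 works. No larger α is possible: a(u,u) ≥ α||u||_{H^1}² means (1−α)∫(u')² ≥ (α−c)∫u², and for the modes u_n = sin(nπ(x−x₀)/L) (x₀ the left endpoint) one has ∫u_n²/∫(u_n')² = (L/(nπ))² → 0, so a(u_n,u_n)/||u_n||_{H^1}² → 1. Hence the optimal constant is α = 1.
Therefore α = 1.


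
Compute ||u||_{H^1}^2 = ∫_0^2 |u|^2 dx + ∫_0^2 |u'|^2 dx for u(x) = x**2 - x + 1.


||u||_{H^1}^2 = 136/15

The H^1 norm (squared) on an interval (0, L) is
  ||u||_{H^1}^2 = ∫_0^L u(x)^2 dx + ∫_0^L u'(x)^2 dx.
Compute u'(x) = 2*x - 1.
Then u(x)^2 = x**4 - 2*x**3 + 3*x**2 - 2*x + 1 and u'(x)^2 = 4*x**2 - 4*x + 1.
Integrate each monomial from 0 to 2 using ∫_0^2 c·x^n dx = c·2^(n+1)/(n+1):
  ∫_0^2 u(x)^2 dx = ∫_0^2 (x^4 - 2*x^3 + 3*x^2 - 2*x + 1) dx. Term by term:
    ∫_0^2 x^4 dx = 32/5;  ∫_0^2 -2*x^3 dx = -8;  ∫_0^2 3*x^2 dx = 8;
    ∫_0^2 -2*x dx = -4;  ∫_0^2 1 dx = 2.
  Sum: 32/5 − 8 + 8 − 4 + 2 = 22/5.
  ∫_0^2 u'(x)^2 dx = ∫_0^2 (4*x^2 - 4*x + 1) dx. Term by term:
    ∫_0^2 4*x^2 dx = 32/3;  ∫_0^2 -4*x dx = -8;  ∫_0^2 1 dx = 2.
  Sum: 32/3 − 8 + 2 = 14/3.
Adding: ||u||_{H^1}^2 = 22/5 + 14/3 = 136/15.


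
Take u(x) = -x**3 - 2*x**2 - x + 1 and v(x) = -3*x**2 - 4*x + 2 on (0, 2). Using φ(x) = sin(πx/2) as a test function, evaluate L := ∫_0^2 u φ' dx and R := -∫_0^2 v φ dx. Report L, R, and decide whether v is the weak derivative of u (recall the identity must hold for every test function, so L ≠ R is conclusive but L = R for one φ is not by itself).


LHS = -96/π^3 + 44/π, RHS = -96/π^3 + 32/π. No, v is not the weak derivative of u.

u(x) = -x**3 - 2*x**2 - x + 1, classical derivative u'(x) = -3*x**2 - 4*x - 1.
φ(x) = sin(πx/2), so φ'(x) = π*cos(π*x/2)/2.
Note φ(0) = φ(2) = 0, so the boundary term u·φ vanishes.
LHS = ∫_0^2 u(x) φ'(x) dx = ∫_0^2 (-π*x^3*cos(π*x/2)/2 - π*x^2*cos(π*x/2) - π*x*cos(π*x/2)/2 + π*cos(π*x/2)/2) dx. Term by term:
  ∫_0^2 π*cos(π*x/2)/2 dx = 0;  ∫_0^2 -π*x^2*cos(π*x/2) dx = 16/π;  ∫_0^2 -π*x*cos(π*x/2)/2 dx = 4/π;
  ∫_0^2 -π*x^3*cos(π*x/2)/2 dx = -96/π^3 + 24/π.
Sum: 0 + 16/π + 4/π + -96/π^3 + 24/π = -96/π^3 + 44/π.
So LHS = -96/π^3 + 44/π.
∫_0^2 v(x) φ(x) dx = ∫_0^2 (-3*x^2*sin(π*x/2) - 4*x*sin(π*x/2) + 2*sin(π*x/2)) dx. Term by term:
  ∫_0^2 2*sin(π*x/2) dx = 8/π;  ∫_0^2 -4*x*sin(π*x/2) dx = -16/π;  ∫_0^2 -3*x^2*sin(π*x/2) dx = -24/π + 96/π^3.
Sum: 8/π − 16/π + -24/π + 96/π^3 = -32/π + 96/π^3.
So RHS = -∫_0^2 v(x) φ(x) dx = -96/π^3 + 32/π.
LHS − RHS = 12/π ≠ 0, so the identity fails.
(For a valid weak derivative the identity must hold for EVERY test function, in particular this one. The failure shows v is NOT the weak derivative of u.)
Correct weak derivative would be u'(x) = -3*x**2 - 4*x - 1.


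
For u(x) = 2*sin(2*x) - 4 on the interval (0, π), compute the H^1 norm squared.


||u||_{H^1(0,π)}^2 = 26*π

u'(x) = 4*cos(2*x).
Expand u² and (u')² and integrate term by term on (0, π), using: for integers n ≥ 1, ∫_0^π sin²(nx) dx = ∫_0^π cos²(nx) dx = π/2; for n ≠ n', ∫_0^π sin(nx)sin(n'x) dx = ∫_0^π cos(nx)cos(n'x) dx = 0; and by product-to-sum, ∫_0^π sin(nx)cos(n'x) dx = ½∫_0^π [sin((n+n')x) + sin((n−n')x)] dx, which is 0 when n+n' is even and 2n/(n²−n'²) when n+n' is odd (it need not vanish on (0, π)). For the constant mode: ∫_0^π 1 dx = π, ∫_0^π cos(nx) dx = 0, ∫_0^π sin(nx) dx = (1−(−1)^n)/n.
  u² squared terms: (-4)²·∫1 dx = 16·π = 16*π;  (2)²·∫sin(2x)² dx = 4·π/2 = 2*π.
  u² cross terms: 2·(-4)·(2)·∫1·sin(2x) dx = -16·(0) = 0.
  So ∫_0^π u² dx = 16*π + 2*π + 0 = 18*π.
  (u')² squared terms: (4)²·∫cos(2x)² dx = 16·π/2 = 8*π.
  So ∫_0^π (u')² dx = 8*π.
||u||_{H^1}^2 = (18*π) + (8*π) = 26*π.


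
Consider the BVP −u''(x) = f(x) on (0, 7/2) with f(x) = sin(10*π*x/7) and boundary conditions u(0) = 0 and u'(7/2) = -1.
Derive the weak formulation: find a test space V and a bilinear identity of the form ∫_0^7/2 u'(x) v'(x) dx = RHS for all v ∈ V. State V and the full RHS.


V = {v ∈ H^1(0, 7/2) : v(0) = 0} (test functions vanish at x = 0 where u is specified); weak form: ∫_0^7/2 u'v' dx = ∫_0^7/2 (sin(10*π*x/7)) v dx − v(7/2) for all v ∈ V.

Multiply both sides by a test function v and integrate from 0 to 7/2:
  ∫_0^7/2 −u''(x) v(x) dx = ∫_0^7/2 f(x) v(x) dx.
Integrate the LHS by parts once:
  ∫_0^7/2 −u'' v dx = −[u'(x) v(x)]_0^7/2 + ∫_0^7/2 u'(x) v'(x) dx.
Thus ∫_0^7/2 u'(x) v'(x) dx = ∫_0^7/2 f(x) v(x) dx + [u'(x) v(x)]_0^7/2.
Choose V so that boundary terms are either known or forced to vanish.
Mixed BC: u(0) = 0 (Dirichlet) and u'(7/2) = -1 (Neumann). Define V = {v ∈ H^1(0, 7/2) : v(0) = 0}. Then [u' v]_0^7/2 = u'(7/2)·v(7/2) − u'(0)·0 = − v(7/2).
Weak formulation: find u (satisfying any essential BC) such that ∫_0^7/2 u'(x) v'(x) dx = ∫_0^7/2 f v dx − v(7/2) for all v ∈ V (Dirichlet at 0 absorbed into V; Neumann datum at x = 7/2 contributes the boundary term).
Substituting f(x) = sin(10*π*x/7), the right-hand side is ∫_0^7/2 (sin(10*π*x/7)) v dx − v(7/2).


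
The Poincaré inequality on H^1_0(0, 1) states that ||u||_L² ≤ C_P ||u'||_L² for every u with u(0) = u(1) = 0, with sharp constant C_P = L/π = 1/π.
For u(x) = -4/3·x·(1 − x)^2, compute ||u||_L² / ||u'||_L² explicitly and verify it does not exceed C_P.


||u||_L² / ||u'||_L² = sqrt(14)/14 < C_P = 1/π.

u(x) = -4/3·x·(1 − x)^2, so u'(x) = -4*x^2 + 16*x/3 - 4/3.
u(x) = -4/3·x·(1 − x)^2 vanishes at x = 0 and x = 1, so u ∈ H^1_0(0, 1). Differentiate via the product rule and integrate the resulting polynomials term by term.
  ∫_0^1 u² dx = ∫_0^1 (16*x^6/9 - 64*x^5/9 + 32*x^4/3 - 64*x^3/9 + 16*x^2/9) dx. Term by term:
    ∫_0^1 16*x^6/9 dx = 16/63;  ∫_0^1 -64*x^5/9 dx = -32/27;  ∫_0^1 32*x^4/3 dx = 32/15;
    ∫_0^1 -64*x^3/9 dx = -16/9;  ∫_0^1 16*x^2/9 dx = 16/27.
  Sum: 16/63 − 32/27 + 32/15 − 16/9 + 16/27 = 16/945.
  ∫_0^1 (u')² dx = ∫_0^1 (16*x^4 - 128*x^3/3 + 352*x^2/9 - 128*x/9 + 16/9) dx. Term by term:
    ∫_0^1 16*x^4 dx = 16/5;  ∫_0^1 -128*x^3/3 dx = -32/3;  ∫_0^1 352*x^2/9 dx = 352/27;
    ∫_0^1 -128*x/9 dx = -64/9;  ∫_0^1 16/9 dx = 16/9.
  Sum: 16/5 − 32/3 + 352/27 − 64/9 + 16/9 = 32/135.
∫_0^1 u² dx = 16/945, so ||u||_L² = 4*sqrt(105)/315.
∫_0^1 (u')² dx = 32/135, so ||u'||_L² = 4*sqrt(30)/45.
Ratio ||u||_L² / ||u'||_L² = sqrt(14)/14.
Sharp Poincaré constant on H^1_0(0, 1) is C_P = L/π = 1/π, achieved by sin(π·x).
A polynomial bump cannot attain the sharp Poincaré constant (only the first sine eigenfunction does), so the ratio is strictly less than C_P, consistent with ||u||_L² ≤ C_P ||u'||_L².


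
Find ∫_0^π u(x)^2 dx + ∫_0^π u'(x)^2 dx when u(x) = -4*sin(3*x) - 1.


||u||_{H^1(0,π)}^2 = 16/3 + 81*π

u'(x) = -12*cos(3*x).
Expand u² and (u')² and integrate term by term on (0, π), using: for integers n ≥ 1, ∫_0^π sin²(nx) dx = ∫_0^π cos²(nx) dx = π/2; for n ≠ n', ∫_0^π sin(nx)sin(n'x) dx = ∫_0^π cos(nx)cos(n'x) dx = 0; and by product-to-sum, ∫_0^π sin(nx)cos(n'x) dx = ½∫_0^π [sin((n+n')x) + sin((n−n')x)] dx, which is 0 when n+n' is even and 2n/(n²−n'²) when n+n' is odd (it need not vanish on (0, π)). For the constant mode: ∫_0^π 1 dx = π, ∫_0^π cos(nx) dx = 0, ∫_0^π sin(nx) dx = (1−(−1)^n)/n.
  u² squared terms: (-1)²·∫1 dx = 1·π = π;  (-4)²·∫sin(3x)² dx = 16·π/2 = 8*π.
  u² cross terms: 2·(-1)·(-4)·∫1·sin(3x) dx = 8·(2/3) = 16/3.
  So ∫_0^π u² dx = π + 8*π + 16/3 = 16/3 + 9*π.
  (u')² squared terms: (-12)²·∫cos(3x)² dx = 144·π/2 = 72*π.
  So ∫_0^π (u')² dx = 72*π.
||u||_{H^1}^2 = (16/3 + 9*π) + (72*π) = 16/3 + 81*π.


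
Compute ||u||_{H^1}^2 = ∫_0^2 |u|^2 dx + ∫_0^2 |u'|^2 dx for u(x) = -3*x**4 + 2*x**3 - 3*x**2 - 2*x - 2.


||u||_{H^1}^2 = 308416/105

The H^1 norm (squared) on an interval (0, L) is
  ||u||_{H^1}^2 = ∫_0^L u(x)^2 dx + ∫_0^L u'(x)^2 dx.
Compute u'(x) = -12*x**3 + 6*x**2 - 6*x - 2.
Then u(x)^2 = 9*x**8 - 12*x**7 + 22*x**6 + 13*x**4 + 4*x**3 + 16*x**2 + 8*x + 4 and u'(x)^2 = 144*x**6 - 144*x**5 + 180*x**4 - 24*x**3 + 12*x**2 + 24*x + 4.
Integrate each monomial from 0 to 2 using ∫_0^2 c·x^n dx = c·2^(n+1)/(n+1):
  ∫_0^2 u(x)^2 dx = ∫_0^2 (9*x^8 - 12*x^7 + 22*x^6 + 13*x^4 + 4*x^3 + 16*x^2 + 8*x + 4) dx. Term by term:
    ∫_0^2 9*x^8 dx = 512;  ∫_0^2 -12*x^7 dx = -384;  ∫_0^2 22*x^6 dx = 2816/7;
    ∫_0^2 13*x^4 dx = 416/5;  ∫_0^2 4*x^3 dx = 16;  ∫_0^2 16*x^2 dx = 128/3;
    ∫_0^2 8*x dx = 16;  ∫_0^2 4 dx = 8.
  Sum: 512 − 384 + 2816/7 + 416/5 + 16 + 128/3 + 16 + 8 = 73096/105.
  ∫_0^2 u'(x)^2 dx = ∫_0^2 (144*x^6 - 144*x^5 + 180*x^4 - 24*x^3 + 12*x^2 + 24*x + 4) dx. Term by term:
    ∫_0^2 144*x^6 dx = 18432/7;  ∫_0^2 -144*x^5 dx = -1536;  ∫_0^2 180*x^4 dx = 1152;
    ∫_0^2 -24*x^3 dx = -96;  ∫_0^2 12*x^2 dx = 32;  ∫_0^2 24*x dx = 48;
    ∫_0^2 4 dx = 8.
  Sum: 18432/7 − 1536 + 1152 − 96 + 32 + 48 + 8 = 15688/7.
Adding: ||u||_{H^1}^2 = 73096/105 + 15688/7 = 308416/105.


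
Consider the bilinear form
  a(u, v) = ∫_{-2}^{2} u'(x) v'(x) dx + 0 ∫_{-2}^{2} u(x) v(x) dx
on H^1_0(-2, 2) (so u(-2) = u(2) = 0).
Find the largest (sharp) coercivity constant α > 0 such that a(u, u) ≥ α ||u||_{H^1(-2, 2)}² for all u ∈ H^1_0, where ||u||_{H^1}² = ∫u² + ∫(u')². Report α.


α = π^2/(π^2 + 16)

Coercivity of a(·,·) on H^1_0(-2, 2) means a(u, u) ≥ α ||u||_{H^1}² for every u ∈ H^1_0.
The interval has length L = 4, and Poincaré/coercivity depend only on L. Here a(u, u) = ∫(u')² + (0)·∫u².
Here c = 0, so a(u,u) = ∫(u')² alone. The condition a(u,u) ≥ α||u||_{H^1}² reads (1−α)∫(u')² ≥ (α−c)∫u². Any admissible α is ≤ 1 (rapidly oscillating u have ∫u²/∫(u')² → 0), and α = 1 would force 0 ≥ (1−c)∫u², impossible since c < 1; so 1−α > 0. By the sharp Poincaré inequality on H^1_0 of an interval of length L, ∫(u')² ≥ (π/L)²∫u² with equality for the first sine mode sin(π(x−x₀)/L) (x₀ the left endpoint), so the inequality holds for all u iff (1−α)(π/L)² ≥ α − c, i.e. α ≤ ((π/L)² + c)/((π/L)² + 1) = (1 + c(L/π)²)/(1 + (L/π)²). (Direct route, valid since c ≤ 0: Poincaré gives c∫u² ≥ c(L/π)²∫(u')², so a(u,u) ≥ (1 + c(L/π)²)∫(u')², while ||u||_{H^1}² ≤ (1 + (L/π)²)∫(u')²; dividing yields the same α.) With (π/L)² = π^2/16 and c = 0, the largest admissible constant is α = ((π/L)² + c)/((π/L)² + 1).
Simplifying, α = π^2/(π^2 + 16).


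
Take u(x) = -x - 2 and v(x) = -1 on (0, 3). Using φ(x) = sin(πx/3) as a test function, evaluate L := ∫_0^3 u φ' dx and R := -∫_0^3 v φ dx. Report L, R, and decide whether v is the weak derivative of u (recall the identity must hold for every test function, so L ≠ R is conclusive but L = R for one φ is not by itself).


LHS = 6/π, RHS = 6/π. Yes, v = u' weakly.

u(x) = -x - 2, classical derivative u'(x) = -1.
φ(x) = sin(πx/3), so φ'(x) = π*cos(π*x/3)/3.
Note φ(0) = φ(3) = 0, so the boundary term u·φ vanishes.
LHS = ∫_0^3 u(x) φ'(x) dx = ∫_0^3 (-π*x*cos(π*x/3)/3 - 2*π*cos(π*x/3)/3) dx. Term by term:
  ∫_0^3 -2*π*cos(π*x/3)/3 dx = 0;  ∫_0^3 -π*x*cos(π*x/3)/3 dx = 6/π.
Sum: 0 + 6/π = 6/π.
So LHS = 6/π.
∫_0^3 v(x) φ(x) dx = ∫_0^3 (-sin(π*x/3)) dx. Term by term:
  ∫_0^3 -sin(π*x/3) dx = -6/π.
So RHS = -∫_0^3 v(x) φ(x) dx = 6/π.
LHS = RHS, so the identity holds for this test φ.
Moreover u is smooth here and v(x) = u'(x) = -1 pointwise, so the identity holds for every test function. Hence v is the weak derivative of u.


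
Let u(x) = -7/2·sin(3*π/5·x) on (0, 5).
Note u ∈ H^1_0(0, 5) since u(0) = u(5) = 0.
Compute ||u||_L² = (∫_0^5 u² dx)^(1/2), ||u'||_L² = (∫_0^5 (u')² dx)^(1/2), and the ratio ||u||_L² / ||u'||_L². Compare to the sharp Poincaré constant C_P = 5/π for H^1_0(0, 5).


||u||_L² / ||u'||_L² = 5/(3*π) < C_P = 5/π.

u(x) = -7/2·sin(3*π/5·x), so u'(x) = -21*π*cos(3*π*x/5)/10.
Writing u(x) = A·sin(kπx/L) with A = -7/2 and k = 3, use ∫_0^L sin²(kπx/L) dx = L/2 and ∫_0^L cos²(kπx/L) dx = L/2.
u² = 49/4·sin²(3*π/5·x) and (u')² = 441*π^2/100·cos²(3*π/5·x), and each of sin², cos² integrates to L/2 = 5/2 over (0, 5).
∫_0^5 u² dx = 245/8, so ||u||_L² = 7*sqrt(10)/4.
∫_0^5 (u')² dx = 441*π^2/40, so ||u'||_L² = 21*sqrt(10)*π/20.
Ratio ||u||_L² / ||u'||_L² = 5/(3*π).
Sharp Poincaré constant on H^1_0(0, 5) is C_P = L/π = 5/π, achieved by sin(π/5·x).
This is the k = 3 harmonic; the ratio L/(kπ) is strictly less than C_P = L/π, consistent with the sharp inequality ||u||_L² ≤ C_P ||u'||_L².


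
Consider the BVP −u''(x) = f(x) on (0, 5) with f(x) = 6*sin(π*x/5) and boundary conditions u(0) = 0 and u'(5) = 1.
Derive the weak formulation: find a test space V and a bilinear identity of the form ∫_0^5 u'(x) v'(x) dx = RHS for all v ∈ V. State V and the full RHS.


V = {v ∈ H^1(0, 5) : v(0) = 0} (test functions vanish at x = 0 where u is specified); weak form: ∫_0^5 u'v' dx = ∫_0^5 (6*sin(π*x/5)) v dx + v(5) for all v ∈ V.

Multiply both sides by a test function v and integrate from 0 to 5:
  ∫_0^5 −u''(x) v(x) dx = ∫_0^5 f(x) v(x) dx.
Integrate the LHS by parts once:
  ∫_0^5 −u'' v dx = −[u'(x) v(x)]_0^5 + ∫_0^5 u'(x) v'(x) dx.
Thus ∫_0^5 u'(x) v'(x) dx = ∫_0^5 f(x) v(x) dx + [u'(x) v(x)]_0^5.
Choose V so that boundary terms are either known or forced to vanish.
Mixed BC: u(0) = 0 (Dirichlet) and u'(5) = 1 (Neumann). Define V = {v ∈ H^1(0, 5) : v(0) = 0}. Then [u' v]_0^5 = u'(5)·v(5) − u'(0)·0 = v(5).
Weak formulation: find u (satisfying any essential BC) such that ∫_0^5 u'(x) v'(x) dx = ∫_0^5 f v dx + v(5) for all v ∈ V (Dirichlet at 0 absorbed into V; Neumann datum at x = 5 contributes the boundary term).
Substituting f(x) = 6*sin(π*x/5), the right-hand side is ∫_0^5 (6*sin(π*x/5)) v dx + v(5).


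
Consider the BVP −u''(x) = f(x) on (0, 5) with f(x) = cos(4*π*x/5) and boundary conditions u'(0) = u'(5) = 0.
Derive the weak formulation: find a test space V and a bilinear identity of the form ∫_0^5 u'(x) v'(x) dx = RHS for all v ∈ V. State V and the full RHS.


V = H^1(0, 5) (no boundary constraint on v; u is determined up to an additive constant); weak form: ∫_0^5 u'v' dx = ∫_0^5 (cos(4*π*x/5)) v dx for all v ∈ V.

Multiply both sides by a test function v and integrate from 0 to 5:
  ∫_0^5 −u''(x) v(x) dx = ∫_0^5 f(x) v(x) dx.
Integrate the LHS by parts once:
  ∫_0^5 −u'' v dx = −[u'(x) v(x)]_0^5 + ∫_0^5 u'(x) v'(x) dx.
Thus ∫_0^5 u'(x) v'(x) dx = ∫_0^5 f(x) v(x) dx + [u'(x) v(x)]_0^5.
Choose V so that boundary terms are either known or forced to vanish.
u has homogeneous Neumann: u'(0) = u'(5) = 0. So [u' v]_0^5 = 0·v(5) − 0·v(0) = 0 for any v; take V = H^1(0, 5).
Weak formulation: find u (satisfying any essential BC) such that ∫_0^5 u'(x) v'(x) dx = ∫_0^5 f v dx for all v ∈ V (homogeneous Neumann, so boundary terms vanish).
Substituting f(x) = cos(4*π*x/5), the right-hand side is ∫_0^5 (cos(4*π*x/5)) v dx.
Compatibility check (pure Neumann): taking v ≡ 1 ∈ V gives 0 = ∫_0^5 f dx + (0) − (0), i.e. ∫_0^5 f dx must equal u'(0) − u'(5) = 0. Indeed ∫_0^5 (cos(4*π*x/5)) dx = 0, so the data are compatible. The solution is then unique only up to an additive constant (fix it e.g. by requiring ∫_0^5 u dx = 0).


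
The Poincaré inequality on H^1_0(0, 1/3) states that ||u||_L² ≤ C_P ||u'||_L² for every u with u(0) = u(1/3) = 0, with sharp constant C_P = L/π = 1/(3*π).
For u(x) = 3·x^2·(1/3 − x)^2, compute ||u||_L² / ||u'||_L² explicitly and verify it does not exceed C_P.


||u||_L² / ||u'||_L² = sqrt(3)/18 < C_P = 1/(3*π).

u(x) = 3·x^2·(1/3 − x)^2, so u'(x) = 2*x*(3*x - 1)*(6*x - 1)/3.
u(x) = 3·x^2·(1/3 − x)^2 vanishes at x = 0 and x = 1/3, so u ∈ H^1_0(0, 1/3). Differentiate via the product rule and integrate the resulting polynomials term by term.
  ∫_0^1/3 u² dx = ∫_0^1/3 (9*x^8 - 12*x^7 + 6*x^6 - 4*x^5/3 + x^4/9) dx. Term by term:
    ∫_0^1/3 9*x^8 dx = 1/19683;  ∫_0^1/3 -12*x^7 dx = -1/4374;  ∫_0^1/3 6*x^6 dx = 2/5103;
    ∫_0^1/3 -4*x^5/3 dx = -2/6561;  ∫_0^1/3 x^4/9 dx = 1/10935.
  Sum: 1/19683 − 1/4374 + 2/5103 − 2/6561 + 1/10935 = 1/1377810.
  ∫_0^1/3 (u')² dx = ∫_0^1/3 (144*x^6 - 144*x^5 + 52*x^4 - 8*x^3 + 4*x^2/9) dx. Term by term:
    ∫_0^1/3 144*x^6 dx = 16/1701;  ∫_0^1/3 -144*x^5 dx = -8/243;  ∫_0^1/3 52*x^4 dx = 52/1215;
    ∫_0^1/3 -8*x^3 dx = -2/81;  ∫_0^1/3 4*x^2/9 dx = 4/729.
  Sum: 16/1701 − 8/243 + 52/1215 − 2/81 + 4/729 = 2/25515.
∫_0^1/3 u² dx = 1/1377810, so ||u||_L² = sqrt(210)/17010.
∫_0^1/3 (u')² dx = 2/25515, so ||u'||_L² = sqrt(70)/945.
Ratio ||u||_L² / ||u'||_L² = sqrt(3)/18.
Sharp Poincaré constant on H^1_0(0, 1/3) is C_P = L/π = 1/(3*π), achieved by sin(3*π·x).
A polynomial bump cannot attain the sharp Poincaré constant (only the first sine eigenfunction does), so the ratio is strictly less than C_P, consistent with ||u||_L² ≤ C_P ||u'||_L².


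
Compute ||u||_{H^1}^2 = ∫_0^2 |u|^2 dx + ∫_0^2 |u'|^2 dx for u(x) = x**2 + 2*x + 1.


||u||_{H^1}^2 = 1246/15

The H^1 norm (squared) on an interval (0, L) is
  ||u||_{H^1}^2 = ∫_0^L u(x)^2 dx + ∫_0^L u'(x)^2 dx.
Compute u'(x) = 2*x + 2.
Then u(x)^2 = x**4 + 4*x**3 + 6*x**2 + 4*x + 1 and u'(x)^2 = 4*x**2 + 8*x + 4.
Integrate each monomial from 0 to 2 using ∫_0^2 c·x^n dx = c·2^(n+1)/(n+1):
  ∫_0^2 u(x)^2 dx = ∫_0^2 (x^4 + 4*x^3 + 6*x^2 + 4*x + 1) dx. Term by term:
    ∫_0^2 x^4 dx = 32/5;  ∫_0^2 4*x^3 dx = 16;  ∫_0^2 6*x^2 dx = 16;
    ∫_0^2 4*x dx = 8;  ∫_0^2 1 dx = 2.
  Sum: 32/5 + 16 + 16 + 8 + 2 = 242/5.
  ∫_0^2 u'(x)^2 dx = ∫_0^2 (4*x^2 + 8*x + 4) dx. Term by term:
    ∫_0^2 4*x^2 dx = 32/3;  ∫_0^2 8*x dx = 16;  ∫_0^2 4 dx = 8.
  Sum: 32/3 + 16 + 8 = 104/3.
Adding: ||u||_{H^1}^2 = 242/5 + 104/3 = 1246/15.


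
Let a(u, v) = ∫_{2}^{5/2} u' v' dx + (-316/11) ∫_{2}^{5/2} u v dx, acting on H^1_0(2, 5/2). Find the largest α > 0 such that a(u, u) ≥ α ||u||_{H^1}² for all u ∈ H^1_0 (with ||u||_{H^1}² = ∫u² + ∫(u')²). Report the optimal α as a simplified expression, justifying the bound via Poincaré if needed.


α = 4*(-79 + 11*π^2)/(11*(1 + 4*π^2))

Coercivity of a(·,·) on H^1_0(2, 5/2) means a(u, u) ≥ α ||u||_{H^1}² for every u ∈ H^1_0.
The interval has length L = 1/2, and Poincaré/coercivity depend only on L. Here a(u, u) = ∫(u')² + (-316/11)·∫u².
Here c = -316/11 < 0 with |c| < (π/L)² = 4*π^2, so coercivity still holds. The condition a(u,u) ≥ α||u||_{H^1}² reads (1−α)∫(u')² ≥ (α−c)∫u². Any admissible α is ≤ 1 (rapidly oscillating u have ∫u²/∫(u')² → 0), and α = 1 would force 0 ≥ (1−c)∫u², impossible since c < 1; so 1−α > 0. By the sharp Poincaré inequality on H^1_0 of an interval of length L, ∫(u')² ≥ (π/L)²∫u² with equality for the first sine mode sin(π(x−x₀)/L) (x₀ the left endpoint), so the inequality holds for all u iff (1−α)(π/L)² ≥ α − c, i.e. α ≤ ((π/L)² + c)/((π/L)² + 1) = (1 + c(L/π)²)/(1 + (L/π)²). (Direct route, valid since c ≤ 0: Poincaré gives c∫u² ≥ c(L/π)²∫(u')², so a(u,u) ≥ (1 + c(L/π)²)∫(u')², while ||u||_{H^1}² ≤ (1 + (L/π)²)∫(u')²; dividing yields the same α.) With (π/L)² = 4*π^2 and c = -316/11, the largest admissible constant is α = ((π/L)² + c)/((π/L)² + 1).
Simplifying, α = 4*(-79 + 11*π^2)/(11*(1 + 4*π^2)).


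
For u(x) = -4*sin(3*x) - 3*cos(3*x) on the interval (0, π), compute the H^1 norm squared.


||u||_{H^1(0,π)}^2 = 125*π

u'(x) = 9*sin(3*x) - 12*cos(3*x).
Expand u² and (u')² and integrate term by term on (0, π), using: for integers n ≥ 1, ∫_0^π sin²(nx) dx = ∫_0^π cos²(nx) dx = π/2; for n ≠ n', ∫_0^π sin(nx)sin(n'x) dx = ∫_0^π cos(nx)cos(n'x) dx = 0; and by product-to-sum, ∫_0^π sin(nx)cos(n'x) dx = ½∫_0^π [sin((n+n')x) + sin((n−n')x)] dx, which is 0 when n+n' is even and 2n/(n²−n'²) when n+n' is odd (it need not vanish on (0, π)).
  u² squared terms: (-4)²·∫sin(3x)² dx = 16·π/2 = 8*π;  (-3)²·∫cos(3x)² dx = 9·π/2 = 9*π/2.
  u² cross terms: 2·(-4)·(-3)·∫sin(3x)·cos(3x) dx = 24·(0) = 0.
  So ∫_0^π u² dx = 8*π + 9*π/2 + 0 = 25*π/2.
  (u')² squared terms: (-12)²·∫cos(3x)² dx = 144·π/2 = 72*π;  (9)²·∫sin(3x)² dx = 81·π/2 = 81*π/2.
  (u')² cross terms: 2·(-12)·(9)·∫cos(3x)·sin(3x) dx = -216·(0) = 0.
  So ∫_0^π (u')² dx = 72*π + 81*π/2 + 0 = 225*π/2.
||u||_{H^1}^2 = (25*π/2) + (225*π/2) = 125*π.


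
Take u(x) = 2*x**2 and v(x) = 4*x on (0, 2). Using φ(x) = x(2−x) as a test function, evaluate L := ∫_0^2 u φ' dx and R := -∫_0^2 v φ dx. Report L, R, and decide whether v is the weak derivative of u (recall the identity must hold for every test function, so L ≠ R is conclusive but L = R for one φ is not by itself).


LHS = -16/3, RHS = -16/3. Yes, v = u' weakly.

u(x) = 2*x**2, classical derivative u'(x) = 4*x.
φ(x) = x(2−x), so φ'(x) = 2 - 2*x.
Note φ(0) = φ(2) = 0, so the boundary term u·φ vanishes.
LHS = ∫_0^2 u(x) φ'(x) dx = ∫_0^2 (-4*x^3 + 4*x^2) dx. Term by term:
  ∫_0^2 -4*x^3 dx = -16;  ∫_0^2 4*x^2 dx = 32/3.
Sum: -16 + 32/3 = -16/3.
So LHS = -16/3.
∫_0^2 v(x) φ(x) dx = ∫_0^2 (-4*x^3 + 8*x^2) dx. Term by term:
  ∫_0^2 -4*x^3 dx = -16;  ∫_0^2 8*x^2 dx = 64/3.
Sum: -16 + 64/3 = 16/3.
So RHS = -∫_0^2 v(x) φ(x) dx = -16/3.
LHS = RHS, so the identity holds for this test φ.
Moreover u is smooth here and v(x) = u'(x) = 4*x pointwise, so the identity holds for every test function. Hence v is the weak derivative of u.


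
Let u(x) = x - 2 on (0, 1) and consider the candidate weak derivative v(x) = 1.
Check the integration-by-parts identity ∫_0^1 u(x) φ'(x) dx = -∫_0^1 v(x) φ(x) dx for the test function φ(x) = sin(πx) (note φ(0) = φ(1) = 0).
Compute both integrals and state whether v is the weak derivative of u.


LHS = -2/π, RHS = -2/π. Yes, v = u' weakly.

u(x) = x - 2, classical derivative u'(x) = 1.
φ(x) = sin(πx), so φ'(x) = π*cos(π*x).
Note φ(0) = φ(1) = 0, so the boundary term u·φ vanishes.
LHS = ∫_0^1 u(x) φ'(x) dx = ∫_0^1 (π*x*cos(π*x) - 2*π*cos(π*x)) dx. Term by term:
  ∫_0^1 -2*π*cos(π*x) dx = 0;  ∫_0^1 π*x*cos(π*x) dx = -2/π.
Sum: 0 − 2/π = -2/π.
So LHS = -2/π.
∫_0^1 v(x) φ(x) dx = ∫_0^1 (sin(π*x)) dx. Term by term:
  ∫_0^1 sin(π*x) dx = 2/π.
So RHS = -∫_0^1 v(x) φ(x) dx = -2/π.
LHS = RHS, so the identity holds for this test φ.
Moreover u is smooth here and v(x) = u'(x) = 1 pointwise, so the identity holds for every test function. Hence v is the weak derivative of u.


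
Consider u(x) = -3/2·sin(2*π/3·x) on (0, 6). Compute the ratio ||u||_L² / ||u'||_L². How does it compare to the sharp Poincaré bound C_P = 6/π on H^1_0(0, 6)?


||u||_L² / ||u'||_L² = 3/(2*π) < C_P = 6/π.

u(x) = -3/2·sin(2*π/3·x), so u'(x) = -π*cos(2*π*x/3).
Writing u(x) = A·sin(kπx/L) with A = -3/2 and k = 4, use ∫_0^L sin²(kπx/L) dx = L/2 and ∫_0^L cos²(kπx/L) dx = L/2.
u² = 9/4·sin²(2*π/3·x) and (u')² = π^2·cos²(2*π/3·x), and each of sin², cos² integrates to L/2 = 3 over (0, 6).
∫_0^6 u² dx = 27/4, so ||u||_L² = 3*sqrt(3)/2.
∫_0^6 (u')² dx = 3*π^2, so ||u'||_L² = sqrt(3)*π.
Ratio ||u||_L² / ||u'||_L² = 3/(2*π).
Sharp Poincaré constant on H^1_0(0, 6) is C_P = L/π = 6/π, achieved by sin(π/6·x).
This is the k = 4 harmonic; the ratio L/(kπ) is strictly less than C_P = L/π, consistent with the sharp inequality ||u||_L² ≤ C_P ||u'||_L².


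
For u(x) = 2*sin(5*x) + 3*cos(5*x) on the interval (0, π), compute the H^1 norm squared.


||u||_{H^1(0,π)}^2 = 169*π

u'(x) = -15*sin(5*x) + 10*cos(5*x).
Expand u² and (u')² and integrate term by term on (0, π), using: for integers n ≥ 1, ∫_0^π sin²(nx) dx = ∫_0^π cos²(nx) dx = π/2; for n ≠ n', ∫_0^π sin(nx)sin(n'x) dx = ∫_0^π cos(nx)cos(n'x) dx = 0; and by product-to-sum, ∫_0^π sin(nx)cos(n'x) dx = ½∫_0^π [sin((n+n')x) + sin((n−n')x)] dx, which is 0 when n+n' is even and 2n/(n²−n'²) when n+n' is odd (it need not vanish on (0, π)).
  u² squared terms: (2)²·∫sin(5x)² dx = 4·π/2 = 2*π;  (3)²·∫cos(5x)² dx = 9·π/2 = 9*π/2.
  u² cross terms: 2·(2)·(3)·∫sin(5x)·cos(5x) dx = 12·(0) = 0.
  So ∫_0^π u² dx = 2*π + 9*π/2 + 0 = 13*π/2.
  (u')² squared terms: (-15)²·∫sin(5x)² dx = 225·π/2 = 225*π/2;  (10)²·∫cos(5x)² dx = 100·π/2 = 50*π.
  (u')² cross terms: 2·(-15)·(10)·∫sin(5x)·cos(5x) dx = -300·(0) = 0.
  So ∫_0^π (u')² dx = 225*π/2 + 50*π + 0 = 325*π/2.
||u||_{H^1}^2 = (13*π/2) + (325*π/2) = 169*π.
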